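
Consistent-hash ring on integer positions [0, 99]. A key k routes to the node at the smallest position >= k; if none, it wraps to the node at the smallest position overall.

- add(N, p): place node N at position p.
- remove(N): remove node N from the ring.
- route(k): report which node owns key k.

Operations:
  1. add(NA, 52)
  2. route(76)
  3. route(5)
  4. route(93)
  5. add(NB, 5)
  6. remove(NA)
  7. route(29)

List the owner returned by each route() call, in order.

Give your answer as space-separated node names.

Answer: NA NA NA NB

Derivation:
Op 1: add NA@52 -> ring=[52:NA]
Op 2: route key 76: none >= 76, wrap to smallest pos 52 -> NA
Op 3: route key 5: smallest pos >= 5 is 52 -> NA
Op 4: route key 93: none >= 93, wrap to smallest pos 52 -> NA
Op 5: add NB@5 -> ring=[5:NB,52:NA]
Op 6: remove NA -> ring=[5:NB]
Op 7: route key 29: none >= 29, wrap to smallest pos 5 -> NB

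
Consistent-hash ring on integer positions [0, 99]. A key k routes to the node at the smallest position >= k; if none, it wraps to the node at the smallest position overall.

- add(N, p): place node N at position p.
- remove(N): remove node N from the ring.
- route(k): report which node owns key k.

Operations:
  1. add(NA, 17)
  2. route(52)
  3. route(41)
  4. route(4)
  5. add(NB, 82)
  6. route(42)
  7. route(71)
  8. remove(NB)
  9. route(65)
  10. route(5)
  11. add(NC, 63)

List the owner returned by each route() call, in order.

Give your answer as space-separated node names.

Op 1: add NA@17 -> ring=[17:NA]
Op 2: route key 52: none >= 52, wrap to smallest pos 17 -> NA
Op 3: route key 41: none >= 41, wrap to smallest pos 17 -> NA
Op 4: route key 4: smallest pos >= 4 is 17 -> NA
Op 5: add NB@82 -> ring=[17:NA,82:NB]
Op 6: route key 42: smallest pos >= 42 is 82 -> NB
Op 7: route key 71: smallest pos >= 71 is 82 -> NB
Op 8: remove NB -> ring=[17:NA]
Op 9: route key 65: none >= 65, wrap to smallest pos 17 -> NA
Op 10: route key 5: smallest pos >= 5 is 17 -> NA
Op 11: add NC@63 -> ring=[17:NA,63:NC]

Answer: NA NA NA NB NB NA NA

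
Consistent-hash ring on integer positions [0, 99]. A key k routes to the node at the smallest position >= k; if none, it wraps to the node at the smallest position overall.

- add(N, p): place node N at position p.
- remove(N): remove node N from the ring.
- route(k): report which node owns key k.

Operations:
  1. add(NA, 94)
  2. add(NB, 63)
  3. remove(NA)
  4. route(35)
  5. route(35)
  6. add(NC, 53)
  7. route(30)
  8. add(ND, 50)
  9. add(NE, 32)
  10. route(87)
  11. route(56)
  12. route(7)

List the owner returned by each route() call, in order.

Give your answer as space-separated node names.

Answer: NB NB NC NE NB NE

Derivation:
Op 1: add NA@94 -> ring=[94:NA]
Op 2: add NB@63 -> ring=[63:NB,94:NA]
Op 3: remove NA -> ring=[63:NB]
Op 4: route key 35: smallest pos >= 35 is 63 -> NB
Op 5: route key 35: smallest pos >= 35 is 63 -> NB
Op 6: add NC@53 -> ring=[53:NC,63:NB]
Op 7: route key 30: smallest pos >= 30 is 53 -> NC
Op 8: add ND@50 -> ring=[50:ND,53:NC,63:NB]
Op 9: add NE@32 -> ring=[32:NE,50:ND,53:NC,63:NB]
Op 10: route key 87: none >= 87, wrap to smallest pos 32 -> NE
Op 11: route key 56: smallest pos >= 56 is 63 -> NB
Op 12: route key 7: smallest pos >= 7 is 32 -> NE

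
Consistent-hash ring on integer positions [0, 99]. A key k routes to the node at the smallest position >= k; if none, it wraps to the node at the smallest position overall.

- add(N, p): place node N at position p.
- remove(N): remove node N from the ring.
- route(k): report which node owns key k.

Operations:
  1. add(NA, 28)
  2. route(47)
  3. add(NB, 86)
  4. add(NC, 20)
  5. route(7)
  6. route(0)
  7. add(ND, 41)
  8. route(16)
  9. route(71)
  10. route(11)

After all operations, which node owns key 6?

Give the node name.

Op 1: add NA@28 -> ring=[28:NA]
Op 2: route key 47: none >= 47, wrap to smallest pos 28 -> NA
Op 3: add NB@86 -> ring=[28:NA,86:NB]
Op 4: add NC@20 -> ring=[20:NC,28:NA,86:NB]
Op 5: route key 7: smallest pos >= 7 is 20 -> NC
Op 6: route key 0: smallest pos >= 0 is 20 -> NC
Op 7: add ND@41 -> ring=[20:NC,28:NA,41:ND,86:NB]
Op 8: route key 16: smallest pos >= 16 is 20 -> NC
Op 9: route key 71: smallest pos >= 71 is 86 -> NB
Op 10: route key 11: smallest pos >= 11 is 20 -> NC
Final route key 6: smallest pos >= 6 is 20 -> NC

Answer: NC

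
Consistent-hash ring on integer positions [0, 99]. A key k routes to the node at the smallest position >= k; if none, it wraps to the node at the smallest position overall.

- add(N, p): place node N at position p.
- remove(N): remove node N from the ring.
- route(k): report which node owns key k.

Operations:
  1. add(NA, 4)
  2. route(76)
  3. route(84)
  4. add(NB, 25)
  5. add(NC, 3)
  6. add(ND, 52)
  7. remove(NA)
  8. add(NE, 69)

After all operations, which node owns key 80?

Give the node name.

Answer: NC

Derivation:
Op 1: add NA@4 -> ring=[4:NA]
Op 2: route key 76: none >= 76, wrap to smallest pos 4 -> NA
Op 3: route key 84: none >= 84, wrap to smallest pos 4 -> NA
Op 4: add NB@25 -> ring=[4:NA,25:NB]
Op 5: add NC@3 -> ring=[3:NC,4:NA,25:NB]
Op 6: add ND@52 -> ring=[3:NC,4:NA,25:NB,52:ND]
Op 7: remove NA -> ring=[3:NC,25:NB,52:ND]
Op 8: add NE@69 -> ring=[3:NC,25:NB,52:ND,69:NE]
Final route key 80: none >= 80, wrap to smallest pos 3 -> NC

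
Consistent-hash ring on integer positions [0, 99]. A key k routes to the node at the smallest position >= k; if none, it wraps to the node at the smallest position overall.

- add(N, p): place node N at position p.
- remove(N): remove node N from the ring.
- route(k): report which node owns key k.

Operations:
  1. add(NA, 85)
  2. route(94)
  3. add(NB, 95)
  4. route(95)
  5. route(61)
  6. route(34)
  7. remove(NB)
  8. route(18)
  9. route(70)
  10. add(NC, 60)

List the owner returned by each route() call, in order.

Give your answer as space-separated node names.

Op 1: add NA@85 -> ring=[85:NA]
Op 2: route key 94: none >= 94, wrap to smallest pos 85 -> NA
Op 3: add NB@95 -> ring=[85:NA,95:NB]
Op 4: route key 95: smallest pos >= 95 is 95 -> NB
Op 5: route key 61: smallest pos >= 61 is 85 -> NA
Op 6: route key 34: smallest pos >= 34 is 85 -> NA
Op 7: remove NB -> ring=[85:NA]
Op 8: route key 18: smallest pos >= 18 is 85 -> NA
Op 9: route key 70: smallest pos >= 70 is 85 -> NA
Op 10: add NC@60 -> ring=[60:NC,85:NA]

Answer: NA NB NA NA NA NA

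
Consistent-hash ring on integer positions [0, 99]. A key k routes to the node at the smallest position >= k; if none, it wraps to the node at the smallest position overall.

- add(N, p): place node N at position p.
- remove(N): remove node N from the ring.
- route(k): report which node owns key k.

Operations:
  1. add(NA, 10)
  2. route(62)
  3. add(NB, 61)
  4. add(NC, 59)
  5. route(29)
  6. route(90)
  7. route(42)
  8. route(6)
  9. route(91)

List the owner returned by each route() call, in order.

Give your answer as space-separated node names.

Answer: NA NC NA NC NA NA

Derivation:
Op 1: add NA@10 -> ring=[10:NA]
Op 2: route key 62: none >= 62, wrap to smallest pos 10 -> NA
Op 3: add NB@61 -> ring=[10:NA,61:NB]
Op 4: add NC@59 -> ring=[10:NA,59:NC,61:NB]
Op 5: route key 29: smallest pos >= 29 is 59 -> NC
Op 6: route key 90: none >= 90, wrap to smallest pos 10 -> NA
Op 7: route key 42: smallest pos >= 42 is 59 -> NC
Op 8: route key 6: smallest pos >= 6 is 10 -> NA
Op 9: route key 91: none >= 91, wrap to smallest pos 10 -> NA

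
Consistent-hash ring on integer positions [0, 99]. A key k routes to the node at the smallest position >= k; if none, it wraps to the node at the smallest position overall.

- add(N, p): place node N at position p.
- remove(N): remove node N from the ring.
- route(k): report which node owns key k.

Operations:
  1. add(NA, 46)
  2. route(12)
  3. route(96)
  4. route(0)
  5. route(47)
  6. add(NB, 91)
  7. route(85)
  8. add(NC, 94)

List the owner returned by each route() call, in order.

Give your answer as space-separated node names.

Op 1: add NA@46 -> ring=[46:NA]
Op 2: route key 12: smallest pos >= 12 is 46 -> NA
Op 3: route key 96: none >= 96, wrap to smallest pos 46 -> NA
Op 4: route key 0: smallest pos >= 0 is 46 -> NA
Op 5: route key 47: none >= 47, wrap to smallest pos 46 -> NA
Op 6: add NB@91 -> ring=[46:NA,91:NB]
Op 7: route key 85: smallest pos >= 85 is 91 -> NB
Op 8: add NC@94 -> ring=[46:NA,91:NB,94:NC]

Answer: NA NA NA NA NB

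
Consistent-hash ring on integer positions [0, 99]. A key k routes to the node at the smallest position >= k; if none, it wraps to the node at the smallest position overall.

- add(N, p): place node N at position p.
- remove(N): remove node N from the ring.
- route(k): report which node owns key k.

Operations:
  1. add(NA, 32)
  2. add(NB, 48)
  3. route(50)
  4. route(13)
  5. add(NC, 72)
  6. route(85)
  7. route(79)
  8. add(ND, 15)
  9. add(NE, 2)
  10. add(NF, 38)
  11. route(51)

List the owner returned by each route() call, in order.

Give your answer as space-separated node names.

Op 1: add NA@32 -> ring=[32:NA]
Op 2: add NB@48 -> ring=[32:NA,48:NB]
Op 3: route key 50: none >= 50, wrap to smallest pos 32 -> NA
Op 4: route key 13: smallest pos >= 13 is 32 -> NA
Op 5: add NC@72 -> ring=[32:NA,48:NB,72:NC]
Op 6: route key 85: none >= 85, wrap to smallest pos 32 -> NA
Op 7: route key 79: none >= 79, wrap to smallest pos 32 -> NA
Op 8: add ND@15 -> ring=[15:ND,32:NA,48:NB,72:NC]
Op 9: add NE@2 -> ring=[2:NE,15:ND,32:NA,48:NB,72:NC]
Op 10: add NF@38 -> ring=[2:NE,15:ND,32:NA,38:NF,48:NB,72:NC]
Op 11: route key 51: smallest pos >= 51 is 72 -> NC

Answer: NA NA NA NA NC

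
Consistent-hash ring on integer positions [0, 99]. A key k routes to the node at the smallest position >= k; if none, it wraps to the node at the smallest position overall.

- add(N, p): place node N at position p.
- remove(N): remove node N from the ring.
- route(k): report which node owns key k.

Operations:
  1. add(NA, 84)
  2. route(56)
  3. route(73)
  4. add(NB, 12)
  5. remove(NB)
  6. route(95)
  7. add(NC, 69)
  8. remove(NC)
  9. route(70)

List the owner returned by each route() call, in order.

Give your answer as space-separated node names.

Answer: NA NA NA NA

Derivation:
Op 1: add NA@84 -> ring=[84:NA]
Op 2: route key 56: smallest pos >= 56 is 84 -> NA
Op 3: route key 73: smallest pos >= 73 is 84 -> NA
Op 4: add NB@12 -> ring=[12:NB,84:NA]
Op 5: remove NB -> ring=[84:NA]
Op 6: route key 95: none >= 95, wrap to smallest pos 84 -> NA
Op 7: add NC@69 -> ring=[69:NC,84:NA]
Op 8: remove NC -> ring=[84:NA]
Op 9: route key 70: smallest pos >= 70 is 84 -> NA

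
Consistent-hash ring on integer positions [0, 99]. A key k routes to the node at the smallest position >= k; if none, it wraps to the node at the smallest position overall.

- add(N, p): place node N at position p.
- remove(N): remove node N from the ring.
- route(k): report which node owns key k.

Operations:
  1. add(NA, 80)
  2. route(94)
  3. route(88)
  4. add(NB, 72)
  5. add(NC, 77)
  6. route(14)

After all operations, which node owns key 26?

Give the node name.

Answer: NB

Derivation:
Op 1: add NA@80 -> ring=[80:NA]
Op 2: route key 94: none >= 94, wrap to smallest pos 80 -> NA
Op 3: route key 88: none >= 88, wrap to smallest pos 80 -> NA
Op 4: add NB@72 -> ring=[72:NB,80:NA]
Op 5: add NC@77 -> ring=[72:NB,77:NC,80:NA]
Op 6: route key 14: smallest pos >= 14 is 72 -> NB
Final route key 26: smallest pos >= 26 is 72 -> NB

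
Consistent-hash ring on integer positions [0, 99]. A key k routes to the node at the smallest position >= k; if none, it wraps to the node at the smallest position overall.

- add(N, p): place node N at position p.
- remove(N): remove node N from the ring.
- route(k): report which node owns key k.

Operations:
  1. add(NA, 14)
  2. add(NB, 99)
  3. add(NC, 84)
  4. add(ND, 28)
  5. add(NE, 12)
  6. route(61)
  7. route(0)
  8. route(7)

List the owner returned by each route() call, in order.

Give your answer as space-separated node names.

Answer: NC NE NE

Derivation:
Op 1: add NA@14 -> ring=[14:NA]
Op 2: add NB@99 -> ring=[14:NA,99:NB]
Op 3: add NC@84 -> ring=[14:NA,84:NC,99:NB]
Op 4: add ND@28 -> ring=[14:NA,28:ND,84:NC,99:NB]
Op 5: add NE@12 -> ring=[12:NE,14:NA,28:ND,84:NC,99:NB]
Op 6: route key 61: smallest pos >= 61 is 84 -> NC
Op 7: route key 0: smallest pos >= 0 is 12 -> NE
Op 8: route key 7: smallest pos >= 7 is 12 -> NE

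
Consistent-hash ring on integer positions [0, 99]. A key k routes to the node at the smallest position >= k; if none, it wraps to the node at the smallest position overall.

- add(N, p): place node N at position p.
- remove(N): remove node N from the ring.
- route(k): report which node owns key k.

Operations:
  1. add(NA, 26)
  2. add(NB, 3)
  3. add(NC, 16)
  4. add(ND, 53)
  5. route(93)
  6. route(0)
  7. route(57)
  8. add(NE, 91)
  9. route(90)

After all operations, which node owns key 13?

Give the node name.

Answer: NC

Derivation:
Op 1: add NA@26 -> ring=[26:NA]
Op 2: add NB@3 -> ring=[3:NB,26:NA]
Op 3: add NC@16 -> ring=[3:NB,16:NC,26:NA]
Op 4: add ND@53 -> ring=[3:NB,16:NC,26:NA,53:ND]
Op 5: route key 93: none >= 93, wrap to smallest pos 3 -> NB
Op 6: route key 0: smallest pos >= 0 is 3 -> NB
Op 7: route key 57: none >= 57, wrap to smallest pos 3 -> NB
Op 8: add NE@91 -> ring=[3:NB,16:NC,26:NA,53:ND,91:NE]
Op 9: route key 90: smallest pos >= 90 is 91 -> NE
Final route key 13: smallest pos >= 13 is 16 -> NC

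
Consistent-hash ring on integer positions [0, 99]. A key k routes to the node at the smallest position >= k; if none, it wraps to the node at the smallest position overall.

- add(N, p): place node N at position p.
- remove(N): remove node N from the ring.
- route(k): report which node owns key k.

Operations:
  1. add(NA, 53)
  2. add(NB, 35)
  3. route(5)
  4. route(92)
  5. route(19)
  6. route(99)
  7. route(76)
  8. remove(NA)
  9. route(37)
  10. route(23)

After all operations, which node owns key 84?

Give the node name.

Op 1: add NA@53 -> ring=[53:NA]
Op 2: add NB@35 -> ring=[35:NB,53:NA]
Op 3: route key 5: smallest pos >= 5 is 35 -> NB
Op 4: route key 92: none >= 92, wrap to smallest pos 35 -> NB
Op 5: route key 19: smallest pos >= 19 is 35 -> NB
Op 6: route key 99: none >= 99, wrap to smallest pos 35 -> NB
Op 7: route key 76: none >= 76, wrap to smallest pos 35 -> NB
Op 8: remove NA -> ring=[35:NB]
Op 9: route key 37: none >= 37, wrap to smallest pos 35 -> NB
Op 10: route key 23: smallest pos >= 23 is 35 -> NB
Final route key 84: none >= 84, wrap to smallest pos 35 -> NB

Answer: NB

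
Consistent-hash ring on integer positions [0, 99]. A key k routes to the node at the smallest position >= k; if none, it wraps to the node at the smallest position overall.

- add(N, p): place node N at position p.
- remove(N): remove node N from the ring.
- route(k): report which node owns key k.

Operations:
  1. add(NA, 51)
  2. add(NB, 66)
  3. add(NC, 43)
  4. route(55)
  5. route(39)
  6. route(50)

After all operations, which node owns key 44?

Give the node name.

Answer: NA

Derivation:
Op 1: add NA@51 -> ring=[51:NA]
Op 2: add NB@66 -> ring=[51:NA,66:NB]
Op 3: add NC@43 -> ring=[43:NC,51:NA,66:NB]
Op 4: route key 55: smallest pos >= 55 is 66 -> NB
Op 5: route key 39: smallest pos >= 39 is 43 -> NC
Op 6: route key 50: smallest pos >= 50 is 51 -> NA
Final route key 44: smallest pos >= 44 is 51 -> NA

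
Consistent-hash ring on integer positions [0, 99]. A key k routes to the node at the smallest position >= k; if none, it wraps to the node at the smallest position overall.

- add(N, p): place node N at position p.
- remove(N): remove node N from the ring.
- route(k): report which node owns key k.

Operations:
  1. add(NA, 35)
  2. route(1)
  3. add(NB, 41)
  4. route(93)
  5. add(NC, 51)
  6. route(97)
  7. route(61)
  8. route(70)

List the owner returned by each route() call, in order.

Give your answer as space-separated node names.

Answer: NA NA NA NA NA

Derivation:
Op 1: add NA@35 -> ring=[35:NA]
Op 2: route key 1: smallest pos >= 1 is 35 -> NA
Op 3: add NB@41 -> ring=[35:NA,41:NB]
Op 4: route key 93: none >= 93, wrap to smallest pos 35 -> NA
Op 5: add NC@51 -> ring=[35:NA,41:NB,51:NC]
Op 6: route key 97: none >= 97, wrap to smallest pos 35 -> NA
Op 7: route key 61: none >= 61, wrap to smallest pos 35 -> NA
Op 8: route key 70: none >= 70, wrap to smallest pos 35 -> NA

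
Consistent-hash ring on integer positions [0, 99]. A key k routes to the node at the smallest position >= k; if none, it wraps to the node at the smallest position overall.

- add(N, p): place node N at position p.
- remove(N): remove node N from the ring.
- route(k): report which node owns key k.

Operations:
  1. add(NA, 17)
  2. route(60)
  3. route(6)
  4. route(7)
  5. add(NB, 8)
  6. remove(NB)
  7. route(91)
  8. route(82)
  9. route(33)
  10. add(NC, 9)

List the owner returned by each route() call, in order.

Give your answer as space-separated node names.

Answer: NA NA NA NA NA NA

Derivation:
Op 1: add NA@17 -> ring=[17:NA]
Op 2: route key 60: none >= 60, wrap to smallest pos 17 -> NA
Op 3: route key 6: smallest pos >= 6 is 17 -> NA
Op 4: route key 7: smallest pos >= 7 is 17 -> NA
Op 5: add NB@8 -> ring=[8:NB,17:NA]
Op 6: remove NB -> ring=[17:NA]
Op 7: route key 91: none >= 91, wrap to smallest pos 17 -> NA
Op 8: route key 82: none >= 82, wrap to smallest pos 17 -> NA
Op 9: route key 33: none >= 33, wrap to smallest pos 17 -> NA
Op 10: add NC@9 -> ring=[9:NC,17:NA]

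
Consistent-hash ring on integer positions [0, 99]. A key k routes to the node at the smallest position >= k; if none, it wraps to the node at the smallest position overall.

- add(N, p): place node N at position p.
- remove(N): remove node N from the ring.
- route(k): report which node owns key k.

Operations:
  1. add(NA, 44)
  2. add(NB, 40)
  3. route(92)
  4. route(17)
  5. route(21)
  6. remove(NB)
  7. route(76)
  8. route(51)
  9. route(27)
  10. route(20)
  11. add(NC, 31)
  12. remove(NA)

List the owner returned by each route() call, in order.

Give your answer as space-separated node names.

Op 1: add NA@44 -> ring=[44:NA]
Op 2: add NB@40 -> ring=[40:NB,44:NA]
Op 3: route key 92: none >= 92, wrap to smallest pos 40 -> NB
Op 4: route key 17: smallest pos >= 17 is 40 -> NB
Op 5: route key 21: smallest pos >= 21 is 40 -> NB
Op 6: remove NB -> ring=[44:NA]
Op 7: route key 76: none >= 76, wrap to smallest pos 44 -> NA
Op 8: route key 51: none >= 51, wrap to smallest pos 44 -> NA
Op 9: route key 27: smallest pos >= 27 is 44 -> NA
Op 10: route key 20: smallest pos >= 20 is 44 -> NA
Op 11: add NC@31 -> ring=[31:NC,44:NA]
Op 12: remove NA -> ring=[31:NC]

Answer: NB NB NB NA NA NA NA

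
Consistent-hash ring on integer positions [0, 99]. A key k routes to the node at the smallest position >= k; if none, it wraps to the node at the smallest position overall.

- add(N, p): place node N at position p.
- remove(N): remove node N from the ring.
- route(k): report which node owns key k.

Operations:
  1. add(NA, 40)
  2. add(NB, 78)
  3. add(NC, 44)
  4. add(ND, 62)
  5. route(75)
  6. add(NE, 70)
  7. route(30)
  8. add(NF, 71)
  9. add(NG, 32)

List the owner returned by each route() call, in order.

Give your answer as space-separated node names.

Answer: NB NA

Derivation:
Op 1: add NA@40 -> ring=[40:NA]
Op 2: add NB@78 -> ring=[40:NA,78:NB]
Op 3: add NC@44 -> ring=[40:NA,44:NC,78:NB]
Op 4: add ND@62 -> ring=[40:NA,44:NC,62:ND,78:NB]
Op 5: route key 75: smallest pos >= 75 is 78 -> NB
Op 6: add NE@70 -> ring=[40:NA,44:NC,62:ND,70:NE,78:NB]
Op 7: route key 30: smallest pos >= 30 is 40 -> NA
Op 8: add NF@71 -> ring=[40:NA,44:NC,62:ND,70:NE,71:NF,78:NB]
Op 9: add NG@32 -> ring=[32:NG,40:NA,44:NC,62:ND,70:NE,71:NF,78:NB]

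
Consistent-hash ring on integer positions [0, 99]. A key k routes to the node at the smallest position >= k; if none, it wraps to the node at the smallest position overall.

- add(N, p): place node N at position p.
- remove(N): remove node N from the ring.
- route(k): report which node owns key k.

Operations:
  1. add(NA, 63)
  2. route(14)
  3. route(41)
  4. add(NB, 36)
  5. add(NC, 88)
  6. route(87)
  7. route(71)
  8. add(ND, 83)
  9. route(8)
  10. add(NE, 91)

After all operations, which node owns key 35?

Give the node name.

Answer: NB

Derivation:
Op 1: add NA@63 -> ring=[63:NA]
Op 2: route key 14: smallest pos >= 14 is 63 -> NA
Op 3: route key 41: smallest pos >= 41 is 63 -> NA
Op 4: add NB@36 -> ring=[36:NB,63:NA]
Op 5: add NC@88 -> ring=[36:NB,63:NA,88:NC]
Op 6: route key 87: smallest pos >= 87 is 88 -> NC
Op 7: route key 71: smallest pos >= 71 is 88 -> NC
Op 8: add ND@83 -> ring=[36:NB,63:NA,83:ND,88:NC]
Op 9: route key 8: smallest pos >= 8 is 36 -> NB
Op 10: add NE@91 -> ring=[36:NB,63:NA,83:ND,88:NC,91:NE]
Final route key 35: smallest pos >= 35 is 36 -> NB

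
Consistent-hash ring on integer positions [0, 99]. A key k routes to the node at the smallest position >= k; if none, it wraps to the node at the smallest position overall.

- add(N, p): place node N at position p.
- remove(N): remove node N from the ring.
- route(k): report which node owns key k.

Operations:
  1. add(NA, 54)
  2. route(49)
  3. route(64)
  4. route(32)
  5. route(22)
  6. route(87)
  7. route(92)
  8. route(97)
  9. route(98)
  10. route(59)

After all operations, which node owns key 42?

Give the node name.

Answer: NA

Derivation:
Op 1: add NA@54 -> ring=[54:NA]
Op 2: route key 49: smallest pos >= 49 is 54 -> NA
Op 3: route key 64: none >= 64, wrap to smallest pos 54 -> NA
Op 4: route key 32: smallest pos >= 32 is 54 -> NA
Op 5: route key 22: smallest pos >= 22 is 54 -> NA
Op 6: route key 87: none >= 87, wrap to smallest pos 54 -> NA
Op 7: route key 92: none >= 92, wrap to smallest pos 54 -> NA
Op 8: route key 97: none >= 97, wrap to smallest pos 54 -> NA
Op 9: route key 98: none >= 98, wrap to smallest pos 54 -> NA
Op 10: route key 59: none >= 59, wrap to smallest pos 54 -> NA
Final route key 42: smallest pos >= 42 is 54 -> NA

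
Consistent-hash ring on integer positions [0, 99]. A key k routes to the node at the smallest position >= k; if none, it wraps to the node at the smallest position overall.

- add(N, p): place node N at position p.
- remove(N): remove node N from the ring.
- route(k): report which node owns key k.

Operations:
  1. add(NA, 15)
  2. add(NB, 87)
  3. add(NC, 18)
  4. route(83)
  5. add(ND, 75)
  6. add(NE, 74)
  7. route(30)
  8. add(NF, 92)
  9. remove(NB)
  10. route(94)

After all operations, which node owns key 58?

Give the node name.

Op 1: add NA@15 -> ring=[15:NA]
Op 2: add NB@87 -> ring=[15:NA,87:NB]
Op 3: add NC@18 -> ring=[15:NA,18:NC,87:NB]
Op 4: route key 83: smallest pos >= 83 is 87 -> NB
Op 5: add ND@75 -> ring=[15:NA,18:NC,75:ND,87:NB]
Op 6: add NE@74 -> ring=[15:NA,18:NC,74:NE,75:ND,87:NB]
Op 7: route key 30: smallest pos >= 30 is 74 -> NE
Op 8: add NF@92 -> ring=[15:NA,18:NC,74:NE,75:ND,87:NB,92:NF]
Op 9: remove NB -> ring=[15:NA,18:NC,74:NE,75:ND,92:NF]
Op 10: route key 94: none >= 94, wrap to smallest pos 15 -> NA
Final route key 58: smallest pos >= 58 is 74 -> NE

Answer: NE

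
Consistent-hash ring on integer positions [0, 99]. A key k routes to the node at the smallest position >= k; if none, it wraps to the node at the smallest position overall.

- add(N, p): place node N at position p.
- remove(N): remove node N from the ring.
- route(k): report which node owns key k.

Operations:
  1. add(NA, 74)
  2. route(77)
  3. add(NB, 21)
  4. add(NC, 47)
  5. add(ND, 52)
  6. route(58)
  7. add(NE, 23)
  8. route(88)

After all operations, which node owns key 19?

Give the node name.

Answer: NB

Derivation:
Op 1: add NA@74 -> ring=[74:NA]
Op 2: route key 77: none >= 77, wrap to smallest pos 74 -> NA
Op 3: add NB@21 -> ring=[21:NB,74:NA]
Op 4: add NC@47 -> ring=[21:NB,47:NC,74:NA]
Op 5: add ND@52 -> ring=[21:NB,47:NC,52:ND,74:NA]
Op 6: route key 58: smallest pos >= 58 is 74 -> NA
Op 7: add NE@23 -> ring=[21:NB,23:NE,47:NC,52:ND,74:NA]
Op 8: route key 88: none >= 88, wrap to smallest pos 21 -> NB
Final route key 19: smallest pos >= 19 is 21 -> NB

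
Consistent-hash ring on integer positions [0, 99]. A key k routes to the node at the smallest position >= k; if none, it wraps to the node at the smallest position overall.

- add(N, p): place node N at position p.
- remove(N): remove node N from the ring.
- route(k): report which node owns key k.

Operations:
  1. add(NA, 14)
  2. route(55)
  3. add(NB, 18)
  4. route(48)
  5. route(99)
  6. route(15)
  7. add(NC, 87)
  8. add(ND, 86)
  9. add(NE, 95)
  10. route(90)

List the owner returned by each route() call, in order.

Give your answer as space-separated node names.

Op 1: add NA@14 -> ring=[14:NA]
Op 2: route key 55: none >= 55, wrap to smallest pos 14 -> NA
Op 3: add NB@18 -> ring=[14:NA,18:NB]
Op 4: route key 48: none >= 48, wrap to smallest pos 14 -> NA
Op 5: route key 99: none >= 99, wrap to smallest pos 14 -> NA
Op 6: route key 15: smallest pos >= 15 is 18 -> NB
Op 7: add NC@87 -> ring=[14:NA,18:NB,87:NC]
Op 8: add ND@86 -> ring=[14:NA,18:NB,86:ND,87:NC]
Op 9: add NE@95 -> ring=[14:NA,18:NB,86:ND,87:NC,95:NE]
Op 10: route key 90: smallest pos >= 90 is 95 -> NE

Answer: NA NA NA NB NE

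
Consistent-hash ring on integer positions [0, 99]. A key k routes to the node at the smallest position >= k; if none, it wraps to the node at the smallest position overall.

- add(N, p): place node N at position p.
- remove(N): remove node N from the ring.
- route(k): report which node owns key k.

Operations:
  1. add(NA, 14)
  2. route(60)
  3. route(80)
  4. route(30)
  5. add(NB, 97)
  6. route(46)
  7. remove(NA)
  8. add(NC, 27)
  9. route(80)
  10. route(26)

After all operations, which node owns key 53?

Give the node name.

Op 1: add NA@14 -> ring=[14:NA]
Op 2: route key 60: none >= 60, wrap to smallest pos 14 -> NA
Op 3: route key 80: none >= 80, wrap to smallest pos 14 -> NA
Op 4: route key 30: none >= 30, wrap to smallest pos 14 -> NA
Op 5: add NB@97 -> ring=[14:NA,97:NB]
Op 6: route key 46: smallest pos >= 46 is 97 -> NB
Op 7: remove NA -> ring=[97:NB]
Op 8: add NC@27 -> ring=[27:NC,97:NB]
Op 9: route key 80: smallest pos >= 80 is 97 -> NB
Op 10: route key 26: smallest pos >= 26 is 27 -> NC
Final route key 53: smallest pos >= 53 is 97 -> NB

Answer: NB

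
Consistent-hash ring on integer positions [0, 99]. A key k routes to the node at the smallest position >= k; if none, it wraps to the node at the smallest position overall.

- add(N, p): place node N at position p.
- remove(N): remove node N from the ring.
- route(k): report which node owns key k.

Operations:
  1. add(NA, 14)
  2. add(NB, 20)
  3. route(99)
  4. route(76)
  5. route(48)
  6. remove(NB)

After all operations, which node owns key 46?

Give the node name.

Op 1: add NA@14 -> ring=[14:NA]
Op 2: add NB@20 -> ring=[14:NA,20:NB]
Op 3: route key 99: none >= 99, wrap to smallest pos 14 -> NA
Op 4: route key 76: none >= 76, wrap to smallest pos 14 -> NA
Op 5: route key 48: none >= 48, wrap to smallest pos 14 -> NA
Op 6: remove NB -> ring=[14:NA]
Final route key 46: none >= 46, wrap to smallest pos 14 -> NA

Answer: NA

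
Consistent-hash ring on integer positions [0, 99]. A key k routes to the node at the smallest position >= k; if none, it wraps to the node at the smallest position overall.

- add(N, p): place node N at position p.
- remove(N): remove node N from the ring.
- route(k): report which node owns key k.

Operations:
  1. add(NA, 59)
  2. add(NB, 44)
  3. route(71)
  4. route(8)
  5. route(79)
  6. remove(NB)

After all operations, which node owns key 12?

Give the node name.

Answer: NA

Derivation:
Op 1: add NA@59 -> ring=[59:NA]
Op 2: add NB@44 -> ring=[44:NB,59:NA]
Op 3: route key 71: none >= 71, wrap to smallest pos 44 -> NB
Op 4: route key 8: smallest pos >= 8 is 44 -> NB
Op 5: route key 79: none >= 79, wrap to smallest pos 44 -> NB
Op 6: remove NB -> ring=[59:NA]
Final route key 12: smallest pos >= 12 is 59 -> NA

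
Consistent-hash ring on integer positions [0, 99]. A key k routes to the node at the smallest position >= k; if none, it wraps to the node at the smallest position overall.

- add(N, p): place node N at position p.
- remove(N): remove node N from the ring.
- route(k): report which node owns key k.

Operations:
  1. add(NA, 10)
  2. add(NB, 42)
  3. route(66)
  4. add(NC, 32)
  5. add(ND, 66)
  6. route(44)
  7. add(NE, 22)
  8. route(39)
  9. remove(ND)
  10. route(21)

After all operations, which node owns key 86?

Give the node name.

Op 1: add NA@10 -> ring=[10:NA]
Op 2: add NB@42 -> ring=[10:NA,42:NB]
Op 3: route key 66: none >= 66, wrap to smallest pos 10 -> NA
Op 4: add NC@32 -> ring=[10:NA,32:NC,42:NB]
Op 5: add ND@66 -> ring=[10:NA,32:NC,42:NB,66:ND]
Op 6: route key 44: smallest pos >= 44 is 66 -> ND
Op 7: add NE@22 -> ring=[10:NA,22:NE,32:NC,42:NB,66:ND]
Op 8: route key 39: smallest pos >= 39 is 42 -> NB
Op 9: remove ND -> ring=[10:NA,22:NE,32:NC,42:NB]
Op 10: route key 21: smallest pos >= 21 is 22 -> NE
Final route key 86: none >= 86, wrap to smallest pos 10 -> NA

Answer: NA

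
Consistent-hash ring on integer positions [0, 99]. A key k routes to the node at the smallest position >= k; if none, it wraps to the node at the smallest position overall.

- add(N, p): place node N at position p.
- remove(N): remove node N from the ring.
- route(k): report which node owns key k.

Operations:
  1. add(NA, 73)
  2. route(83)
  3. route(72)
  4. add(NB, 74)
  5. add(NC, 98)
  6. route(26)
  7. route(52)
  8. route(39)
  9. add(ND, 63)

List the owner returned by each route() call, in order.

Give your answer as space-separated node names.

Answer: NA NA NA NA NA

Derivation:
Op 1: add NA@73 -> ring=[73:NA]
Op 2: route key 83: none >= 83, wrap to smallest pos 73 -> NA
Op 3: route key 72: smallest pos >= 72 is 73 -> NA
Op 4: add NB@74 -> ring=[73:NA,74:NB]
Op 5: add NC@98 -> ring=[73:NA,74:NB,98:NC]
Op 6: route key 26: smallest pos >= 26 is 73 -> NA
Op 7: route key 52: smallest pos >= 52 is 73 -> NA
Op 8: route key 39: smallest pos >= 39 is 73 -> NA
Op 9: add ND@63 -> ring=[63:ND,73:NA,74:NB,98:NC]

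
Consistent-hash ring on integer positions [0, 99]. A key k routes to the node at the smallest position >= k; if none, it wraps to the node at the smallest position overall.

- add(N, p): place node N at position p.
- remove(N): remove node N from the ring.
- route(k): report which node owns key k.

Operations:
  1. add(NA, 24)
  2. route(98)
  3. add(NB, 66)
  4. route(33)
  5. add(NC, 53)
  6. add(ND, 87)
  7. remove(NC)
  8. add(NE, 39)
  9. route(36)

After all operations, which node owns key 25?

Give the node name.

Op 1: add NA@24 -> ring=[24:NA]
Op 2: route key 98: none >= 98, wrap to smallest pos 24 -> NA
Op 3: add NB@66 -> ring=[24:NA,66:NB]
Op 4: route key 33: smallest pos >= 33 is 66 -> NB
Op 5: add NC@53 -> ring=[24:NA,53:NC,66:NB]
Op 6: add ND@87 -> ring=[24:NA,53:NC,66:NB,87:ND]
Op 7: remove NC -> ring=[24:NA,66:NB,87:ND]
Op 8: add NE@39 -> ring=[24:NA,39:NE,66:NB,87:ND]
Op 9: route key 36: smallest pos >= 36 is 39 -> NE
Final route key 25: smallest pos >= 25 is 39 -> NE

Answer: NE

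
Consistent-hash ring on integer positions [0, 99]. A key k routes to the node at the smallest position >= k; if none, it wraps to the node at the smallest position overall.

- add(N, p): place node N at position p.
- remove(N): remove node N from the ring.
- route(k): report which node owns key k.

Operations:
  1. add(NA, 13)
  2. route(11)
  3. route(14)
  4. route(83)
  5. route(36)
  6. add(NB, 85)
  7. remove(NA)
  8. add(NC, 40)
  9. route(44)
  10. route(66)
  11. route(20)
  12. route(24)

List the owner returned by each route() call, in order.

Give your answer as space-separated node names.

Answer: NA NA NA NA NB NB NC NC

Derivation:
Op 1: add NA@13 -> ring=[13:NA]
Op 2: route key 11: smallest pos >= 11 is 13 -> NA
Op 3: route key 14: none >= 14, wrap to smallest pos 13 -> NA
Op 4: route key 83: none >= 83, wrap to smallest pos 13 -> NA
Op 5: route key 36: none >= 36, wrap to smallest pos 13 -> NA
Op 6: add NB@85 -> ring=[13:NA,85:NB]
Op 7: remove NA -> ring=[85:NB]
Op 8: add NC@40 -> ring=[40:NC,85:NB]
Op 9: route key 44: smallest pos >= 44 is 85 -> NB
Op 10: route key 66: smallest pos >= 66 is 85 -> NB
Op 11: route key 20: smallest pos >= 20 is 40 -> NC
Op 12: route key 24: smallest pos >= 24 is 40 -> NC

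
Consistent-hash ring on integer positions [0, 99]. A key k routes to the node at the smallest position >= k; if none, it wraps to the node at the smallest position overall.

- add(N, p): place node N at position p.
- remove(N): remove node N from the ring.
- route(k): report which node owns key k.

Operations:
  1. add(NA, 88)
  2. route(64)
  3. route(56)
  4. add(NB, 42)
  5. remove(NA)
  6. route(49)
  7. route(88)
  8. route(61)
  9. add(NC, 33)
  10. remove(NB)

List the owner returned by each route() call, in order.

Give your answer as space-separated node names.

Answer: NA NA NB NB NB

Derivation:
Op 1: add NA@88 -> ring=[88:NA]
Op 2: route key 64: smallest pos >= 64 is 88 -> NA
Op 3: route key 56: smallest pos >= 56 is 88 -> NA
Op 4: add NB@42 -> ring=[42:NB,88:NA]
Op 5: remove NA -> ring=[42:NB]
Op 6: route key 49: none >= 49, wrap to smallest pos 42 -> NB
Op 7: route key 88: none >= 88, wrap to smallest pos 42 -> NB
Op 8: route key 61: none >= 61, wrap to smallest pos 42 -> NB
Op 9: add NC@33 -> ring=[33:NC,42:NB]
Op 10: remove NB -> ring=[33:NC]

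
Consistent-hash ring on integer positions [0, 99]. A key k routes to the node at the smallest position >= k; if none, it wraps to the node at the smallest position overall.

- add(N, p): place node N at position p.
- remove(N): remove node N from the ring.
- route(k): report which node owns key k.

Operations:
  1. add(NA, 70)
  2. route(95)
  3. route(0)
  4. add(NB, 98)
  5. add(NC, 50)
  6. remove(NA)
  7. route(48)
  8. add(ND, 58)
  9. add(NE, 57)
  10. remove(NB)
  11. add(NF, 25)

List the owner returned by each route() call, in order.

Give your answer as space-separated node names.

Op 1: add NA@70 -> ring=[70:NA]
Op 2: route key 95: none >= 95, wrap to smallest pos 70 -> NA
Op 3: route key 0: smallest pos >= 0 is 70 -> NA
Op 4: add NB@98 -> ring=[70:NA,98:NB]
Op 5: add NC@50 -> ring=[50:NC,70:NA,98:NB]
Op 6: remove NA -> ring=[50:NC,98:NB]
Op 7: route key 48: smallest pos >= 48 is 50 -> NC
Op 8: add ND@58 -> ring=[50:NC,58:ND,98:NB]
Op 9: add NE@57 -> ring=[50:NC,57:NE,58:ND,98:NB]
Op 10: remove NB -> ring=[50:NC,57:NE,58:ND]
Op 11: add NF@25 -> ring=[25:NF,50:NC,57:NE,58:ND]

Answer: NA NA NC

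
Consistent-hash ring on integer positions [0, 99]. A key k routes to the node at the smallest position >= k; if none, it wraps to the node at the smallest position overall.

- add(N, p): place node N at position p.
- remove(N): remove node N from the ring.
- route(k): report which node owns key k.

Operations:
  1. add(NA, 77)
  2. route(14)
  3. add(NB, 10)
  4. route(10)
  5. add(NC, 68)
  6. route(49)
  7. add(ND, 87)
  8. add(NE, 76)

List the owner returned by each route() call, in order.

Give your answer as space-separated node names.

Op 1: add NA@77 -> ring=[77:NA]
Op 2: route key 14: smallest pos >= 14 is 77 -> NA
Op 3: add NB@10 -> ring=[10:NB,77:NA]
Op 4: route key 10: smallest pos >= 10 is 10 -> NB
Op 5: add NC@68 -> ring=[10:NB,68:NC,77:NA]
Op 6: route key 49: smallest pos >= 49 is 68 -> NC
Op 7: add ND@87 -> ring=[10:NB,68:NC,77:NA,87:ND]
Op 8: add NE@76 -> ring=[10:NB,68:NC,76:NE,77:NA,87:ND]

Answer: NA NB NC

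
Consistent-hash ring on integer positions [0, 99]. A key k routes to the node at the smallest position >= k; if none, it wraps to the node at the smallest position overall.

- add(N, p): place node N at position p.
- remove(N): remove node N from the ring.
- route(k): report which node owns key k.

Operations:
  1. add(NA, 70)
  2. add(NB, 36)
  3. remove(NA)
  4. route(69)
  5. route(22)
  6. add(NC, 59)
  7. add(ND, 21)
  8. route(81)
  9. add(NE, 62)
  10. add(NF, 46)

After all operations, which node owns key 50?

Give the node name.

Op 1: add NA@70 -> ring=[70:NA]
Op 2: add NB@36 -> ring=[36:NB,70:NA]
Op 3: remove NA -> ring=[36:NB]
Op 4: route key 69: none >= 69, wrap to smallest pos 36 -> NB
Op 5: route key 22: smallest pos >= 22 is 36 -> NB
Op 6: add NC@59 -> ring=[36:NB,59:NC]
Op 7: add ND@21 -> ring=[21:ND,36:NB,59:NC]
Op 8: route key 81: none >= 81, wrap to smallest pos 21 -> ND
Op 9: add NE@62 -> ring=[21:ND,36:NB,59:NC,62:NE]
Op 10: add NF@46 -> ring=[21:ND,36:NB,46:NF,59:NC,62:NE]
Final route key 50: smallest pos >= 50 is 59 -> NC

Answer: NC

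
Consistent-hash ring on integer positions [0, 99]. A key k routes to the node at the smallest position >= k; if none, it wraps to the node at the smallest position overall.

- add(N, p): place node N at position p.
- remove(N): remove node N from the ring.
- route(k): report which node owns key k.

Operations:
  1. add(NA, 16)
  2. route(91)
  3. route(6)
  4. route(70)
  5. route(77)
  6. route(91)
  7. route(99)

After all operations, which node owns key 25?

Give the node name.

Answer: NA

Derivation:
Op 1: add NA@16 -> ring=[16:NA]
Op 2: route key 91: none >= 91, wrap to smallest pos 16 -> NA
Op 3: route key 6: smallest pos >= 6 is 16 -> NA
Op 4: route key 70: none >= 70, wrap to smallest pos 16 -> NA
Op 5: route key 77: none >= 77, wrap to smallest pos 16 -> NA
Op 6: route key 91: none >= 91, wrap to smallest pos 16 -> NA
Op 7: route key 99: none >= 99, wrap to smallest pos 16 -> NA
Final route key 25: none >= 25, wrap to smallest pos 16 -> NA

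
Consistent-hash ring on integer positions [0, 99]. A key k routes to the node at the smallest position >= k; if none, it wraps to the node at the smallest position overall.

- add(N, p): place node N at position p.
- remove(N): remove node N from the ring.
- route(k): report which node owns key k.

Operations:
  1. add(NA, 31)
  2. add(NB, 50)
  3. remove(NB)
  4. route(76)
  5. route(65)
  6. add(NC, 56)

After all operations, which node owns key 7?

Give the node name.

Op 1: add NA@31 -> ring=[31:NA]
Op 2: add NB@50 -> ring=[31:NA,50:NB]
Op 3: remove NB -> ring=[31:NA]
Op 4: route key 76: none >= 76, wrap to smallest pos 31 -> NA
Op 5: route key 65: none >= 65, wrap to smallest pos 31 -> NA
Op 6: add NC@56 -> ring=[31:NA,56:NC]
Final route key 7: smallest pos >= 7 is 31 -> NA

Answer: NA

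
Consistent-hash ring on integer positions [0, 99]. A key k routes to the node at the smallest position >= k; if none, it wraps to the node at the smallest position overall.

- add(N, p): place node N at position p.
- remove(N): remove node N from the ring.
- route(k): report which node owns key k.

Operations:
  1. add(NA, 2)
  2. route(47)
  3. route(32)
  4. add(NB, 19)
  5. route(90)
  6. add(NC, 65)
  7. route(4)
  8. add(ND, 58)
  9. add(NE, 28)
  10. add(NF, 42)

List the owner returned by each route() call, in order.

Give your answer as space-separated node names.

Op 1: add NA@2 -> ring=[2:NA]
Op 2: route key 47: none >= 47, wrap to smallest pos 2 -> NA
Op 3: route key 32: none >= 32, wrap to smallest pos 2 -> NA
Op 4: add NB@19 -> ring=[2:NA,19:NB]
Op 5: route key 90: none >= 90, wrap to smallest pos 2 -> NA
Op 6: add NC@65 -> ring=[2:NA,19:NB,65:NC]
Op 7: route key 4: smallest pos >= 4 is 19 -> NB
Op 8: add ND@58 -> ring=[2:NA,19:NB,58:ND,65:NC]
Op 9: add NE@28 -> ring=[2:NA,19:NB,28:NE,58:ND,65:NC]
Op 10: add NF@42 -> ring=[2:NA,19:NB,28:NE,42:NF,58:ND,65:NC]

Answer: NA NA NA NB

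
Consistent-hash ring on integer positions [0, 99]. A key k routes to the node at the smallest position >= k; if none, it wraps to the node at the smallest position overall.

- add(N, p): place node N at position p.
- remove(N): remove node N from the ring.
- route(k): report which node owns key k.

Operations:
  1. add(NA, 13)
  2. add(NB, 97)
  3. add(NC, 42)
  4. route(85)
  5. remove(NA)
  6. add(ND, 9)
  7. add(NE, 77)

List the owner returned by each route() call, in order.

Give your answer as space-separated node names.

Op 1: add NA@13 -> ring=[13:NA]
Op 2: add NB@97 -> ring=[13:NA,97:NB]
Op 3: add NC@42 -> ring=[13:NA,42:NC,97:NB]
Op 4: route key 85: smallest pos >= 85 is 97 -> NB
Op 5: remove NA -> ring=[42:NC,97:NB]
Op 6: add ND@9 -> ring=[9:ND,42:NC,97:NB]
Op 7: add NE@77 -> ring=[9:ND,42:NC,77:NE,97:NB]

Answer: NB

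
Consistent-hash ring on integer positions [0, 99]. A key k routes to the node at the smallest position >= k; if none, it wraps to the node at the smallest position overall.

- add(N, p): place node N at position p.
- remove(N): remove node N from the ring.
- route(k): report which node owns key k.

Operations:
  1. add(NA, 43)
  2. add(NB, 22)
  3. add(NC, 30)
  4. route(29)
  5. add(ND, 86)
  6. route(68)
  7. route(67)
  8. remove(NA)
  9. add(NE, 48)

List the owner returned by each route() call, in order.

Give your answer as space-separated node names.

Op 1: add NA@43 -> ring=[43:NA]
Op 2: add NB@22 -> ring=[22:NB,43:NA]
Op 3: add NC@30 -> ring=[22:NB,30:NC,43:NA]
Op 4: route key 29: smallest pos >= 29 is 30 -> NC
Op 5: add ND@86 -> ring=[22:NB,30:NC,43:NA,86:ND]
Op 6: route key 68: smallest pos >= 68 is 86 -> ND
Op 7: route key 67: smallest pos >= 67 is 86 -> ND
Op 8: remove NA -> ring=[22:NB,30:NC,86:ND]
Op 9: add NE@48 -> ring=[22:NB,30:NC,48:NE,86:ND]

Answer: NC ND ND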